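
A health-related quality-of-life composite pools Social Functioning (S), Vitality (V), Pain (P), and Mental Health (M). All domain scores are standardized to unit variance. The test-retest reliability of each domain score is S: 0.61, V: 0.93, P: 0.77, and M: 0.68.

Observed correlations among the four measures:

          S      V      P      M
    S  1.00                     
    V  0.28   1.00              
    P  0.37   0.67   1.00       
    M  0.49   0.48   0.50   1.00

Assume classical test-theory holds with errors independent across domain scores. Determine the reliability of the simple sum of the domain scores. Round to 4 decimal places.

Var(S+V+P+M) = 4 + 2·[0.28 + 0.37 + 0.49 + 0.67 + 0.48 + 0.50] = 4 + 5.58 = 9.58.
Because errors are independent across components, Cov(Tᵢ,Tⱼ) = Cov(Xᵢ,Xⱼ); the off-diagonal part of the true-score variance is the same as above.
True-score variance = [0.61 + 0.93 + 0.77 + 0.68] + 5.58 = 2.99 + 5.58 = 8.57.
Reliability = 8.57 / 9.58 = 0.8946.

0.8946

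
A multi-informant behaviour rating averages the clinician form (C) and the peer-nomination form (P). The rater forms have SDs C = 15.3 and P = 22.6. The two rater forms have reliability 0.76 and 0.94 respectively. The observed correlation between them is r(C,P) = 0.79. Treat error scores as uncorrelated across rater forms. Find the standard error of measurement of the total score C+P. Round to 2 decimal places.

9.32

Var(total) = 744.85 + 546.332 = 1291.18.
True-score variance = 658.023 + 546.332 = 1204.36, so reliability = 0.9328.
Error variance = 1291.18 − 1204.36 = 86.8272; SEM = √86.8272 = 9.32.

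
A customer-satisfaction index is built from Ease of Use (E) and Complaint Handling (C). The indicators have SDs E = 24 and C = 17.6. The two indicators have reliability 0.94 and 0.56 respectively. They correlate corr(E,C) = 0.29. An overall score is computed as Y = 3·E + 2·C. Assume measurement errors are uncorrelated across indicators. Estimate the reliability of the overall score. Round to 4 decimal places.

Var(Y) = 3²·24² + 2²·17.6² + 2·[6·24·17.6·0.29] = 6423.04 + 1469.95 = 7892.99.
Because errors are independent across components, Cov(Tᵢ,Tⱼ) = Cov(Xᵢ,Xⱼ); the off-diagonal part of the true-score variance is the same as above.
True-score variance = [3²·24²·0.94 + 2²·17.6²·0.56] + 1469.95 = 5566.82 + 1469.95 = 7036.77.
Reliability = 7036.77 / 7892.99 = 0.8915.

0.8915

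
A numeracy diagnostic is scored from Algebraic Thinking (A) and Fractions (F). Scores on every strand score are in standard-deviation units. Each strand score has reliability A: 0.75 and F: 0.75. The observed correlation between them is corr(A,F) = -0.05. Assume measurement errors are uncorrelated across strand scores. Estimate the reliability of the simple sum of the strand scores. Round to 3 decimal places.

0.737

Var(A+F) = 2 + 2·[(-0.05)] = 2 − 0.1 = 1.9.
With uncorrelated errors the cross-covariances are all true-score covariance, so they carry over unchanged; only the diagonal terms shrink to ρᵢσᵢ².
True-score variance = [0.75 + 0.75] − 0.1 = 1.5 − 0.1 = 1.4.
Reliability = 1.4 / 1.9 = 0.737.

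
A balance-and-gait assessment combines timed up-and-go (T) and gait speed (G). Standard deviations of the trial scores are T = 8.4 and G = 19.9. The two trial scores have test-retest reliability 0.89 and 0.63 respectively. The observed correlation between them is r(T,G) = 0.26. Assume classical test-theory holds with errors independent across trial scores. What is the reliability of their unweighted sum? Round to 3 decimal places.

0.721

Var(T+G) = 8.4² + 19.9² + 2·[8.4·19.9·0.26] = 466.57 + 86.9232 = 553.493.
With uncorrelated errors the cross-covariances are all true-score covariance, so they carry over unchanged; only the diagonal terms shrink to ρᵢσᵢ².
True-score variance = [8.4²·0.89 + 19.9²·0.63] + 86.9232 = 312.285 + 86.9232 = 399.208.
Reliability = 399.208 / 553.493 = 0.721.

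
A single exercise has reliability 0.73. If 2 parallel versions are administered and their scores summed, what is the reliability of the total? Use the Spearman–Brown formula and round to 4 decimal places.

ρ_k = kρ / (1 + (k−1)ρ) = 2·0.73 / (1 + 1·0.73) = 1.460 / 1.730 = 0.8439.

0.8439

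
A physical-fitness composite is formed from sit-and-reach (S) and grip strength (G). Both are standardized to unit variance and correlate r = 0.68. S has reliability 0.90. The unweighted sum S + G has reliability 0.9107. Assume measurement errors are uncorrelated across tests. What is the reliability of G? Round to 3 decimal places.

0.800

Var(S+G) = 2 + 2·0.68 = 3.360.
True-score variance = ρ_S + ρ_G + 2·0.68, so 0.9107 = (0.90 + ρ_G + 1.36) / 3.360.
ρ_G = 0.9107·3.360 − 0.90 − 1.36 = 0.800.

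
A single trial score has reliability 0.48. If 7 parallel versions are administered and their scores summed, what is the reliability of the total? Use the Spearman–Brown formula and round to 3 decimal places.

ρ_k = kρ / (1 + (k−1)ρ) = 7·0.48 / (1 + 6·0.48) = 3.360 / 3.880 = 0.866.

0.866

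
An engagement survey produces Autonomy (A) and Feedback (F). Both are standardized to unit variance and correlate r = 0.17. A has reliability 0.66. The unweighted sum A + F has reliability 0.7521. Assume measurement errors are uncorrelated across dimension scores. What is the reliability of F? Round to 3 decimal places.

Var(A+F) = 2 + 2·0.17 = 2.340.
True-score variance = ρ_A + ρ_F + 2·0.17, so 0.7521 = (0.66 + ρ_F + 0.34) / 2.340.
ρ_F = 0.7521·2.340 − 0.66 − 0.34 = 0.760.

0.760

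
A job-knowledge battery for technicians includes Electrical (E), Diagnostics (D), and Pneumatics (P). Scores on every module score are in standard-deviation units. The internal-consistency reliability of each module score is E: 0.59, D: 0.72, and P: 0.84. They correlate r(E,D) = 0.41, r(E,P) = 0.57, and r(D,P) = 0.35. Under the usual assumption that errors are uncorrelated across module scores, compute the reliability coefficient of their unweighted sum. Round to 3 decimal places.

0.850

Var(E+D+P) = 3 + 2·[0.41 + 0.57 + 0.35] = 3 + 2.66 = 5.66.
Because errors are independent across components, Cov(Tᵢ,Tⱼ) = Cov(Xᵢ,Xⱼ); the off-diagonal part of the true-score variance is the same as above.
True-score variance = [0.59 + 0.72 + 0.84] + 2.66 = 2.15 + 2.66 = 4.81.
Reliability = 4.81 / 5.66 = 0.850.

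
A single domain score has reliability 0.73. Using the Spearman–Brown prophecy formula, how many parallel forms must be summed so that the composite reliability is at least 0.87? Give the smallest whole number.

k ≥ ρ*(1−ρ₁)/(ρ₁(1−ρ*)) = 0.87·0.27 / (0.73·0.13) = 2.475.
Smallest integer k = 3.

3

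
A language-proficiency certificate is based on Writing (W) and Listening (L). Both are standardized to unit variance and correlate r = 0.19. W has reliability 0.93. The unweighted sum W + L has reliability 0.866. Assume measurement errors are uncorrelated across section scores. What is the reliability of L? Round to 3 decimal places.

Var(W+L) = 2 + 2·0.19 = 2.380.
True-score variance = ρ_W + ρ_L + 2·0.19, so 0.866 = (0.93 + ρ_L + 0.38) / 2.380.
ρ_L = 0.866·2.380 − 0.93 − 0.38 = 0.751.

0.751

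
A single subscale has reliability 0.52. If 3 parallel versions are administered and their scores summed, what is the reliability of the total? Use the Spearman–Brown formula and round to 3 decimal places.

0.765

ρ_k = kρ / (1 + (k−1)ρ) = 3·0.52 / (1 + 2·0.52) = 1.560 / 2.040 = 0.765.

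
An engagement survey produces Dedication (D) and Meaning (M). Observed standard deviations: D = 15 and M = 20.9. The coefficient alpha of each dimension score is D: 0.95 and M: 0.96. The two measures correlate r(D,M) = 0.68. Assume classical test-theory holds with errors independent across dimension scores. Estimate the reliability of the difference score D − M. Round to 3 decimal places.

0.878

Var(D−M) = 15² + 20.9² − 2·15·20.9·0.68 = 661.81 − 426.36 = 235.45.
With uncorrelated errors the cross-covariances are all true-score covariance, so they carry over unchanged; only the diagonal terms shrink to ρᵢσᵢ².
True-score variance = [15²·0.95 + 20.9²·0.96] − 426.36 = 633.088 − 426.36 = 206.728.
Reliability = 206.728 / 235.45 = 0.878.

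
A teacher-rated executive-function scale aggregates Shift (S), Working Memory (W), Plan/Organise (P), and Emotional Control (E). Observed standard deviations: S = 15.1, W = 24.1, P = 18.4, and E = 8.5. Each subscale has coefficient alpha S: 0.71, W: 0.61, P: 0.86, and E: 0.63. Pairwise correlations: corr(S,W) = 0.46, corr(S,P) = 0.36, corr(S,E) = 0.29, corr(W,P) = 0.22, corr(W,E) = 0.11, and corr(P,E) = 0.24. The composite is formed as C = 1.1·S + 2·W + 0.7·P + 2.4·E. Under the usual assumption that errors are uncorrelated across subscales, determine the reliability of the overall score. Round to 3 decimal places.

Var(C) = 1.1²·15.1² + 2²·24.1² + 0.7²·18.4² + 2.4²·8.5² + 2·[2.2·15.1·24.1·0.46 + 0.77·15.1·18.4·0.36 + 2.64·15.1·8.5·0.29 + 1.4·24.1·18.4·0.22 + 4.8·24.1·8.5·0.11 + 1.68·18.4·8.5·0.24] = 3181.19 + 1702.72 = 4883.91.
Because errors are independent across components, Cov(Tᵢ,Tⱼ) = Cov(Xᵢ,Xⱼ); the off-diagonal part of the true-score variance is the same as above.
True-score variance = [1.1²·15.1²·0.71 + 2²·24.1²·0.61 + 0.7²·18.4²·0.86 + 2.4²·8.5²·0.63] + 1702.72 = 2017.91 + 1702.72 = 3720.63.
Reliability = 3720.63 / 4883.91 = 0.762.

0.762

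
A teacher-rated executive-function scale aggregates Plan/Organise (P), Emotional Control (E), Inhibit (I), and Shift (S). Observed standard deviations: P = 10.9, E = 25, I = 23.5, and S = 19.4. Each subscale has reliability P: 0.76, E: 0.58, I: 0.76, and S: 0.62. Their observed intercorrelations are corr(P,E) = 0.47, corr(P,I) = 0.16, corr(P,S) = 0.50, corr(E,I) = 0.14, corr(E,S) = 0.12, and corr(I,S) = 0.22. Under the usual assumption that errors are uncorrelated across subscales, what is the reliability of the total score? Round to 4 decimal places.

0.7904

Var(P+E+I+S) = 10.9² + 25² + 23.5² + 19.4² + 2·[10.9·25·0.47 + 10.9·23.5·0.16 + 10.9·19.4·0.50 + 25·23.5·0.14 + 25·19.4·0.12 + 23.5·19.4·0.22] = 1672.42 + 1031.07 = 2703.49.
With uncorrelated errors the cross-covariances are all true-score covariance, so they carry over unchanged; only the diagonal terms shrink to ρᵢσᵢ².
True-score variance = [10.9²·0.76 + 25²·0.58 + 23.5²·0.76 + 19.4²·0.62] + 1031.07 = 1105.85 + 1031.07 = 2136.92.
Reliability = 2136.92 / 2703.49 = 0.7904.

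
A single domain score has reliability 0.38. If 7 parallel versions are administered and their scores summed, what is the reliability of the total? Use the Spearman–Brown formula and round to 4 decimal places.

0.8110

ρ_k = kρ / (1 + (k−1)ρ) = 7·0.38 / (1 + 6·0.38) = 2.660 / 3.280 = 0.8110.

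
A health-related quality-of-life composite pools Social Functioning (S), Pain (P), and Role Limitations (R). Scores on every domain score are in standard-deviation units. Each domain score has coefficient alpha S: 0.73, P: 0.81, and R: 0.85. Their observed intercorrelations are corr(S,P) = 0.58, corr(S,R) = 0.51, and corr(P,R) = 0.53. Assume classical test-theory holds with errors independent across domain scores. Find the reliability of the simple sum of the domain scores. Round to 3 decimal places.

0.902

Var(S+P+R) = 3 + 2·[0.58 + 0.51 + 0.53] = 3 + 3.24 = 6.24.
Because errors are independent across components, Cov(Tᵢ,Tⱼ) = Cov(Xᵢ,Xⱼ); the off-diagonal part of the true-score variance is the same as above.
True-score variance = [0.73 + 0.81 + 0.85] + 3.24 = 2.39 + 3.24 = 5.63.
Reliability = 5.63 / 6.24 = 0.902.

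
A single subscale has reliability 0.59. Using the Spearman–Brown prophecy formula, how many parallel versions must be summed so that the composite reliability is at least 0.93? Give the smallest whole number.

10

k ≥ ρ*(1−ρ₁)/(ρ₁(1−ρ*)) = 0.93·0.41 / (0.59·0.07) = 9.232.
Smallest integer k = 10.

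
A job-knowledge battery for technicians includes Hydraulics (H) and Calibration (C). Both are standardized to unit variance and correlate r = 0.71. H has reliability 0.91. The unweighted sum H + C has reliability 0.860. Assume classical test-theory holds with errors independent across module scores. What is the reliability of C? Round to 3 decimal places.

Var(H+C) = 2 + 2·0.71 = 3.420.
True-score variance = ρ_H + ρ_C + 2·0.71, so 0.860 = (0.91 + ρ_C + 1.42) / 3.420.
ρ_C = 0.860·3.420 − 0.91 − 1.42 = 0.611.

0.611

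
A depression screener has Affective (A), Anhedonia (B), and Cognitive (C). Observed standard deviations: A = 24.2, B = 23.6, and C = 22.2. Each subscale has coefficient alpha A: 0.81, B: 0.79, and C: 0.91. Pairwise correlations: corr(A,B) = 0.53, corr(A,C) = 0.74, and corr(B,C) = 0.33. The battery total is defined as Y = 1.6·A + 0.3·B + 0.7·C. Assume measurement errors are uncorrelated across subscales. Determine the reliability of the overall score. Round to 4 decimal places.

Var(Y) = 1.6²·24.2² + 0.3²·23.6² + 0.7²·22.2² + 2·[0.48·24.2·23.6·0.53 + 1.12·24.2·22.2·0.74 + 0.21·23.6·22.2·0.33] = 1790.86 + 1253.73 = 3044.59.
With uncorrelated errors the cross-covariances are all true-score covariance, so they carry over unchanged; only the diagonal terms shrink to ρᵢσᵢ².
True-score variance = [1.6²·24.2²·0.81 + 0.3²·23.6²·0.79 + 0.7²·22.2²·0.91] + 1253.73 = 1473.74 + 1253.73 = 2727.47.
Reliability = 2727.47 / 3044.59 = 0.8958.

0.8958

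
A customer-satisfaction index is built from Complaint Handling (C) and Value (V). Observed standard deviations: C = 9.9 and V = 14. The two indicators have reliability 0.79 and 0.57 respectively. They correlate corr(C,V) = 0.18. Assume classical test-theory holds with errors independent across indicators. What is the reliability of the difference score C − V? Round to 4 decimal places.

Var(C−V) = 9.9² + 14² − 2·9.9·14·0.18 = 294.01 − 49.896 = 244.114.
With uncorrelated errors the cross-covariances are all true-score covariance, so they carry over unchanged; only the diagonal terms shrink to ρᵢσᵢ².
True-score variance = [9.9²·0.79 + 14²·0.57] − 49.896 = 189.148 − 49.896 = 139.252.
Reliability = 139.252 / 244.114 = 0.5704.

0.5704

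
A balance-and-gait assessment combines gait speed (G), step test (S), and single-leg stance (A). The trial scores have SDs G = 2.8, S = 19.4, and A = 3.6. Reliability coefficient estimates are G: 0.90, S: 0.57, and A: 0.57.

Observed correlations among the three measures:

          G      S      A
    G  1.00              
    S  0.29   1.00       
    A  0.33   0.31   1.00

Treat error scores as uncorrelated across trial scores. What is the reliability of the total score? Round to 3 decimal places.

0.649

Var(G+S+A) = 2.8² + 19.4² + 3.6² + 2·[2.8·19.4·0.29 + 2.8·3.6·0.33 + 19.4·3.6·0.31] = 397.16 + 81.4592 = 478.619.
Under uncorrelated errors the observed covariances equal the true-score covariances, so only the own-variance terms attenuate.
True-score variance = [2.8²·0.90 + 19.4²·0.57 + 3.6²·0.57] + 81.4592 = 228.968 + 81.4592 = 310.428.
Reliability = 310.428 / 478.619 = 0.649.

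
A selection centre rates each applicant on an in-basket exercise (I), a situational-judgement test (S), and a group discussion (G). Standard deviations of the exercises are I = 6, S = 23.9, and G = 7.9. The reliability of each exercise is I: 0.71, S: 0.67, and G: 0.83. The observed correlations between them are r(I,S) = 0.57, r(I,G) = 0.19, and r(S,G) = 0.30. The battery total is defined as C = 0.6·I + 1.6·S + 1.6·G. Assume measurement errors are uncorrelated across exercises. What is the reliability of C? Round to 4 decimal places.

0.7554

Var(C) = 0.6²·6² + 1.6²·23.9² + 1.6²·7.9² + 2·[0.96·6·23.9·0.57 + 0.96·6·7.9·0.19 + 2.56·23.9·7.9·0.30] = 1635.03 + 464.241 = 2099.27.
Because errors are independent across components, Cov(Tᵢ,Tⱼ) = Cov(Xᵢ,Xⱼ); the off-diagonal part of the true-score variance is the same as above.
True-score variance = [0.6²·6²·0.71 + 1.6²·23.9²·0.67 + 1.6²·7.9²·0.83] + 464.241 = 1121.55 + 464.241 = 1585.79.
Reliability = 1585.79 / 2099.27 = 0.7554.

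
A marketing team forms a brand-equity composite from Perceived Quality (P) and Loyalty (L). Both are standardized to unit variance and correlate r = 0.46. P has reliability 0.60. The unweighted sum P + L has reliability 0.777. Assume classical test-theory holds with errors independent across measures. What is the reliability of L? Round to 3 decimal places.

0.749

Var(P+L) = 2 + 2·0.46 = 2.920.
True-score variance = ρ_P + ρ_L + 2·0.46, so 0.777 = (0.60 + ρ_L + 0.92) / 2.920.
ρ_L = 0.777·2.920 − 0.60 − 0.92 = 0.749.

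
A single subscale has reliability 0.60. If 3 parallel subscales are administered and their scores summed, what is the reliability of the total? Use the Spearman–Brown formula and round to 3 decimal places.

ρ_k = kρ / (1 + (k−1)ρ) = 3·0.60 / (1 + 2·0.60) = 1.800 / 2.200 = 0.818.

0.818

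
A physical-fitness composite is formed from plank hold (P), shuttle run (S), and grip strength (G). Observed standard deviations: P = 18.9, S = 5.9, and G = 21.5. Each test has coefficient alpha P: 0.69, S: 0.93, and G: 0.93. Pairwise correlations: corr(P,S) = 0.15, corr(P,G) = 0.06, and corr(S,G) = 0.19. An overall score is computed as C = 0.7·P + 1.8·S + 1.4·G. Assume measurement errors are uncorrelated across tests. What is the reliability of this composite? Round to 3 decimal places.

Var(C) = 0.7²·18.9² + 1.8²·5.9² + 1.4²·21.5² + 2·[1.26·18.9·5.9·0.15 + 0.98·18.9·21.5·0.06 + 2.52·5.9·21.5·0.19] = 1193.83 + 211.409 = 1405.24.
Under uncorrelated errors the observed covariances equal the true-score covariances, so only the own-variance terms attenuate.
True-score variance = [0.7²·18.9²·0.69 + 1.8²·5.9²·0.93 + 1.4²·21.5²·0.93] + 211.409 = 1068.25 + 211.409 = 1279.66.
Reliability = 1279.66 / 1405.24 = 0.911.

0.911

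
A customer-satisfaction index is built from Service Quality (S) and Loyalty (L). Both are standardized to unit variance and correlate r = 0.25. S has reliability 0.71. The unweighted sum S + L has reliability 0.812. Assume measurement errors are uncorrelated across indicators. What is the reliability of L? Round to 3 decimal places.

Var(S+L) = 2 + 2·0.25 = 2.500.
True-score variance = ρ_S + ρ_L + 2·0.25, so 0.812 = (0.71 + ρ_L + 0.50) / 2.500.
ρ_L = 0.812·2.500 − 0.71 − 0.50 = 0.820.

0.820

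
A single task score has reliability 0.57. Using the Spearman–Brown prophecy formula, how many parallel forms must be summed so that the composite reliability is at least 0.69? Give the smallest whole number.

k ≥ ρ*(1−ρ₁)/(ρ₁(1−ρ*)) = 0.69·0.43 / (0.57·0.31) = 1.679.
Smallest integer k = 2.

2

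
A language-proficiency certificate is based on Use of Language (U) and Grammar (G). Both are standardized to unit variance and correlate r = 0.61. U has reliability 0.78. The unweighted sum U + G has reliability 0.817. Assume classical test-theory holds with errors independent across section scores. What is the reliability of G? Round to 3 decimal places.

Var(U+G) = 2 + 2·0.61 = 3.220.
True-score variance = ρ_U + ρ_G + 2·0.61, so 0.817 = (0.78 + ρ_G + 1.22) / 3.220.
ρ_G = 0.817·3.220 − 0.78 − 1.22 = 0.631.

0.631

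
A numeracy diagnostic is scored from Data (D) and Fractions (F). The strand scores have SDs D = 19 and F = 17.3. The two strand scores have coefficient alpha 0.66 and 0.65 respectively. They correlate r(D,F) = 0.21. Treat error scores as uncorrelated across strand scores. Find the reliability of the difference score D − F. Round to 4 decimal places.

0.5644

Var(D−F) = 19² + 17.3² − 2·19·17.3·0.21 = 660.29 − 138.054 = 522.236.
With uncorrelated errors the cross-covariances are all true-score covariance, so they carry over unchanged; only the diagonal terms shrink to ρᵢσᵢ².
True-score variance = [19²·0.66 + 17.3²·0.65] − 138.054 = 432.799 − 138.054 = 294.745.
Reliability = 294.745 / 522.236 = 0.5644.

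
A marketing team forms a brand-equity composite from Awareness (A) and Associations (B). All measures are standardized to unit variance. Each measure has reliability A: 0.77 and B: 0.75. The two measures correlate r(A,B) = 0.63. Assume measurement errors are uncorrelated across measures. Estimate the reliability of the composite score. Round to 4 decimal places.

0.8528

Var(A+B) = 2 + 2·[0.63] = 2 + 1.26 = 3.26.
With uncorrelated errors the cross-covariances are all true-score covariance, so they carry over unchanged; only the diagonal terms shrink to ρᵢσᵢ².
True-score variance = [0.77 + 0.75] + 1.26 = 1.52 + 1.26 = 2.78.
Reliability = 2.78 / 3.26 = 0.8528.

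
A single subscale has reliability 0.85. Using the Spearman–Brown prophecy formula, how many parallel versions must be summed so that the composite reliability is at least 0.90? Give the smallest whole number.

2

k ≥ ρ*(1−ρ₁)/(ρ₁(1−ρ*)) = 0.90·0.15 / (0.85·0.10) = 1.588.
Smallest integer k = 2.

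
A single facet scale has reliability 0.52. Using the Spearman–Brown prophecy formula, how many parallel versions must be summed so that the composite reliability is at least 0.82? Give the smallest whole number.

k ≥ ρ*(1−ρ₁)/(ρ₁(1−ρ*)) = 0.82·0.48 / (0.52·0.18) = 4.205.
Smallest integer k = 5.

5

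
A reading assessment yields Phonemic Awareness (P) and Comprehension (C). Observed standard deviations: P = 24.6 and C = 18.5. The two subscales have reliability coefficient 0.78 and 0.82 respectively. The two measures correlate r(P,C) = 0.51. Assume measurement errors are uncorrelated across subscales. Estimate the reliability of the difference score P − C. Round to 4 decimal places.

0.5970

Var(P−C) = 24.6² + 18.5² − 2·24.6·18.5·0.51 = 947.41 − 464.202 = 483.208.
With uncorrelated errors the cross-covariances are all true-score covariance, so they carry over unchanged; only the diagonal terms shrink to ρᵢσᵢ².
True-score variance = [24.6²·0.78 + 18.5²·0.82] − 464.202 = 752.67 − 464.202 = 288.468.
Reliability = 288.468 / 483.208 = 0.5970.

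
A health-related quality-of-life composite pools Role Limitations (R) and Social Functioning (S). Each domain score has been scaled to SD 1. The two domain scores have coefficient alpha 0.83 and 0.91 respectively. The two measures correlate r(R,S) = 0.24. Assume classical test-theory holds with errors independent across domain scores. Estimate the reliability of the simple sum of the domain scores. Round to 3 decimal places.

Var(R+S) = 2 + 2·[0.24] = 2 + 0.48 = 2.48.
Because errors are independent across components, Cov(Tᵢ,Tⱼ) = Cov(Xᵢ,Xⱼ); the off-diagonal part of the true-score variance is the same as above.
True-score variance = [0.83 + 0.91] + 0.48 = 1.74 + 0.48 = 2.22.
Reliability = 2.22 / 2.48 = 0.895.

0.895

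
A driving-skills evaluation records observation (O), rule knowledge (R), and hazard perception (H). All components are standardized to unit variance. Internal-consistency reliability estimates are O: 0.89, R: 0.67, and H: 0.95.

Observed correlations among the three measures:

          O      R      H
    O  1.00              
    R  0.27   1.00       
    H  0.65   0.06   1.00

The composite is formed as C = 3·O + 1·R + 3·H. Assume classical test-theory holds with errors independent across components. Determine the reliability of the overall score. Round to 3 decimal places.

0.946

Var(C) = 3² + 1 + 3² + 2·[3·0.27 + 9·0.65 + 3·0.06] = 19 + 13.68 = 32.68.
With uncorrelated errors the cross-covariances are all true-score covariance, so they carry over unchanged; only the diagonal terms shrink to ρᵢσᵢ².
True-score variance = [3²·0.89 + 0.67 + 3²·0.95] + 13.68 = 17.23 + 13.68 = 30.91.
Reliability = 30.91 / 32.68 = 0.946.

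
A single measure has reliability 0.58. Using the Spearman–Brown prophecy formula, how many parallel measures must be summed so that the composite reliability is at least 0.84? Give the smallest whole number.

4

k ≥ ρ*(1−ρ₁)/(ρ₁(1−ρ*)) = 0.84·0.42 / (0.58·0.16) = 3.802.
Smallest integer k = 4.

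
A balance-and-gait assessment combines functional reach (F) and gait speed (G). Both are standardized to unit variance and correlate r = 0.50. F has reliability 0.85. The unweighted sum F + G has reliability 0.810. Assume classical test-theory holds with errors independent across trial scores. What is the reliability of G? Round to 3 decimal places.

Var(F+G) = 2 + 2·0.50 = 3.000.
True-score variance = ρ_F + ρ_G + 2·0.50, so 0.810 = (0.85 + ρ_G + 1.00) / 3.000.
ρ_G = 0.810·3.000 − 0.85 − 1.00 = 0.580.

0.580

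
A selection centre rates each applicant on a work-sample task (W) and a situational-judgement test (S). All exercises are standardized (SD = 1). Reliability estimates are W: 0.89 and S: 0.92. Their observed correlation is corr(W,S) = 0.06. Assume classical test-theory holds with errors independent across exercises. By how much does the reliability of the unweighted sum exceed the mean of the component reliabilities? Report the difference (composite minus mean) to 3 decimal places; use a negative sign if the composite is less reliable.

0.005

Var(sum) = 2 + 0.12 = 2.12; true-score variance = 1.81 + 0.12 = 1.93; composite reliability = 0.9104.
Mean component reliability = 0.9050.
Difference = 0.9104 − 0.9050 = 0.005.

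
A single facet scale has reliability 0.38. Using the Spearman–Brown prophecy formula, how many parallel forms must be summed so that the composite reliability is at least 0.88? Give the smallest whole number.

12

k ≥ ρ*(1−ρ₁)/(ρ₁(1−ρ*)) = 0.88·0.62 / (0.38·0.12) = 11.965.
Smallest integer k = 12.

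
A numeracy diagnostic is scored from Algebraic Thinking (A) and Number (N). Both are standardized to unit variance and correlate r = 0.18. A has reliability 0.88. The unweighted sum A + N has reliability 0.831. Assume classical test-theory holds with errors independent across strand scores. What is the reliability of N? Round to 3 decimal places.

0.721

Var(A+N) = 2 + 2·0.18 = 2.360.
True-score variance = ρ_A + ρ_N + 2·0.18, so 0.831 = (0.88 + ρ_N + 0.36) / 2.360.
ρ_N = 0.831·2.360 − 0.88 − 0.36 = 0.721.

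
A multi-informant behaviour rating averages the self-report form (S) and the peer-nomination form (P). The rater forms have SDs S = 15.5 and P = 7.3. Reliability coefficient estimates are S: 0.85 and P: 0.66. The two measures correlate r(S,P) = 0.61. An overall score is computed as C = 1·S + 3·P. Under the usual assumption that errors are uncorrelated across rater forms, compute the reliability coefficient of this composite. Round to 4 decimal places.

0.8244

Var(C) = 15.5² + 3²·7.3² + 2·[3·15.5·7.3·0.61] = 719.86 + 414.129 = 1133.99.
Under uncorrelated errors the observed covariances equal the true-score covariances, so only the own-variance terms attenuate.
True-score variance = [15.5²·0.85 + 3²·7.3²·0.66] + 414.129 = 520.755 + 414.129 = 934.884.
Reliability = 934.884 / 1133.99 = 0.8244.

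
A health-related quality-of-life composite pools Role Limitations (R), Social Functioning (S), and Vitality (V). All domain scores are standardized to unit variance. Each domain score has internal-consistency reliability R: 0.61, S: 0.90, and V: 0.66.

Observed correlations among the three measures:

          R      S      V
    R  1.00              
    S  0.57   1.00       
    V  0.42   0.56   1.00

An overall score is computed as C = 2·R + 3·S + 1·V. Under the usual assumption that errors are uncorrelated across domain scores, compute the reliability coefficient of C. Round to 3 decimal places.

Var(C) = 2² + 3² + 1 + 2·[6·0.57 + 2·0.42 + 3·0.56] = 14 + 11.88 = 25.88.
With uncorrelated errors the cross-covariances are all true-score covariance, so they carry over unchanged; only the diagonal terms shrink to ρᵢσᵢ².
True-score variance = [2²·0.61 + 3²·0.90 + 0.66] + 11.88 = 11.2 + 11.88 = 23.08.
Reliability = 23.08 / 25.88 = 0.892.

0.892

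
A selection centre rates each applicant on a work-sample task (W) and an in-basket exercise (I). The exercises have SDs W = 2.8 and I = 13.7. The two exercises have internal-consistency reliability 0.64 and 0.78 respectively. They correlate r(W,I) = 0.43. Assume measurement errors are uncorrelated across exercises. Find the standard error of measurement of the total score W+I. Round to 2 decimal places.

Var(total) = 195.53 + 32.9896 = 228.52.
True-score variance = 151.416 + 32.9896 = 184.405, so reliability = 0.8070.
Error variance = 228.52 − 184.405 = 44.1142; SEM = √44.1142 = 6.64.

6.64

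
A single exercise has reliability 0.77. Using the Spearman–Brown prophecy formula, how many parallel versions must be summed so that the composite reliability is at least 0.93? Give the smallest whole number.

4

k ≥ ρ*(1−ρ₁)/(ρ₁(1−ρ*)) = 0.93·0.23 / (0.77·0.07) = 3.968.
Smallest integer k = 4.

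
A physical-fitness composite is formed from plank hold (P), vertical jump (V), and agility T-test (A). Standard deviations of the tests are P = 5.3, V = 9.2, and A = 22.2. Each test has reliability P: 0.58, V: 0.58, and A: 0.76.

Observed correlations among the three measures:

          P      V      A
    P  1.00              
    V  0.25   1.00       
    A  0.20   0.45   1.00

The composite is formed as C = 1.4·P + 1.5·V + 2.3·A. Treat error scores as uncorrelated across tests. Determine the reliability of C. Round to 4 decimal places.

0.8025

Var(C) = 1.4²·5.3² + 1.5²·9.2² + 2.3²·22.2² + 2·[2.1·5.3·9.2·0.25 + 3.22·5.3·22.2·0.20 + 3.45·9.2·22.2·0.45] = 2852.62 + 836.909 = 3689.53.
Under uncorrelated errors the observed covariances equal the true-score covariances, so only the own-variance terms attenuate.
True-score variance = [1.4²·5.3²·0.58 + 1.5²·9.2²·0.58 + 2.3²·22.2²·0.76] + 836.909 = 2123.8 + 836.909 = 2960.71.
Reliability = 2960.71 / 3689.53 = 0.8025.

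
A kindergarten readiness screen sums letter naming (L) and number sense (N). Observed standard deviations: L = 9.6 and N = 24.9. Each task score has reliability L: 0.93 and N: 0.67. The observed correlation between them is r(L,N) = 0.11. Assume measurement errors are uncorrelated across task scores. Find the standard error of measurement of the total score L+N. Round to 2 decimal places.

14.53

Var(total) = 712.17 + 52.5888 = 764.759.
True-score variance = 501.115 + 52.5888 = 553.704, so reliability = 0.7240.
Error variance = 764.759 − 553.704 = 211.054; SEM = √211.054 = 14.53.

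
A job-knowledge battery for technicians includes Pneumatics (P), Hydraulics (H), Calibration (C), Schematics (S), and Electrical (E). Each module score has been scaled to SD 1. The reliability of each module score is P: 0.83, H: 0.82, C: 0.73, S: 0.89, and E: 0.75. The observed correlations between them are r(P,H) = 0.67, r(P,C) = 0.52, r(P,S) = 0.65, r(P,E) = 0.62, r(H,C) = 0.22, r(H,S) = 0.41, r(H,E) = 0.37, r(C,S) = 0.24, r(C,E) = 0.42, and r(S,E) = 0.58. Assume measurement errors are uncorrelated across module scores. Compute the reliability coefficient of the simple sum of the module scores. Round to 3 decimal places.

Var(P+H+C+S+E) = 5 + 2·[0.67 + 0.52 + 0.65 + 0.62 + 0.22 + 0.41 + 0.37 + 0.24 + 0.42 + 0.58] = 5 + 9.4 = 14.4.
Because errors are independent across components, Cov(Tᵢ,Tⱼ) = Cov(Xᵢ,Xⱼ); the off-diagonal part of the true-score variance is the same as above.
True-score variance = [0.83 + 0.82 + 0.73 + 0.89 + 0.75] + 9.4 = 4.02 + 9.4 = 13.42.
Reliability = 13.42 / 14.4 = 0.932.

0.932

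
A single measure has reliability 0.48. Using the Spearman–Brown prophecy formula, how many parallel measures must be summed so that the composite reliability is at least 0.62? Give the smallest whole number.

2

k ≥ ρ*(1−ρ₁)/(ρ₁(1−ρ*)) = 0.62·0.52 / (0.48·0.38) = 1.768.
Smallest integer k = 2.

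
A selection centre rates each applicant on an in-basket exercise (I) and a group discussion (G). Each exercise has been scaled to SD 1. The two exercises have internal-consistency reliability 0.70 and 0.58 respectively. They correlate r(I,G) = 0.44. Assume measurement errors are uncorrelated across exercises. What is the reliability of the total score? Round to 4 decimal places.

0.7500

Var(I+G) = 2 + 2·[0.44] = 2 + 0.88 = 2.88.
Because errors are independent across components, Cov(Tᵢ,Tⱼ) = Cov(Xᵢ,Xⱼ); the off-diagonal part of the true-score variance is the same as above.
True-score variance = [0.70 + 0.58] + 0.88 = 1.28 + 0.88 = 2.16.
Reliability = 2.16 / 2.88 = 0.7500.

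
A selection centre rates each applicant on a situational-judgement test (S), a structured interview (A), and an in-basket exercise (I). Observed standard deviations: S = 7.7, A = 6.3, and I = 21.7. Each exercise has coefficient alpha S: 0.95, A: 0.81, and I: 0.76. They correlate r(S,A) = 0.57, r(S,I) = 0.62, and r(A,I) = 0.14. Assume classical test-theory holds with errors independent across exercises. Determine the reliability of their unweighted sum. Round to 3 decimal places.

Var(S+A+I) = 7.7² + 6.3² + 21.7² + 2·[7.7·6.3·0.57 + 7.7·21.7·0.62 + 6.3·21.7·0.14] = 569.87 + 300.772 = 870.642.
With uncorrelated errors the cross-covariances are all true-score covariance, so they carry over unchanged; only the diagonal terms shrink to ρᵢσᵢ².
True-score variance = [7.7²·0.95 + 6.3²·0.81 + 21.7²·0.76] + 300.772 = 446.351 + 300.772 = 747.123.
Reliability = 747.123 / 870.642 = 0.858.

0.858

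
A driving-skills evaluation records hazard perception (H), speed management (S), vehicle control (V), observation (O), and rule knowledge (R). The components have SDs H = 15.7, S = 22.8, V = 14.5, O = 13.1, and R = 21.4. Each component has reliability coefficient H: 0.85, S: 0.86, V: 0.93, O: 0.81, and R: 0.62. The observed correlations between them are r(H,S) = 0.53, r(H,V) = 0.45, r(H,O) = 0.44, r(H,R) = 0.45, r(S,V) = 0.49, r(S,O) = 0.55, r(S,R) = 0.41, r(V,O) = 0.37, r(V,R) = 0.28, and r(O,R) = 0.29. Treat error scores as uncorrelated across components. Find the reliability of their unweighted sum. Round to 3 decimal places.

0.921

Var(H+S+V+O+R) = 15.7² + 22.8² + 14.5² + 13.1² + 21.4² + 2·[15.7·22.8·0.53 + 15.7·14.5·0.45 + 15.7·13.1·0.44 + 15.7·21.4·0.45 + 22.8·14.5·0.49 + 22.8·13.1·0.55 + 22.8·21.4·0.41 + 14.5·13.1·0.37 + 14.5·21.4·0.28 + 13.1·21.4·0.29] = 1606.15 + 2597.25 = 4203.4.
Because errors are independent across components, Cov(Tᵢ,Tⱼ) = Cov(Xᵢ,Xⱼ); the off-diagonal part of the true-score variance is the same as above.
True-score variance = [15.7²·0.85 + 22.8²·0.86 + 14.5²·0.93 + 13.1²·0.81 + 21.4²·0.62] + 2597.25 = 1275.05 + 2597.25 = 3872.3.
Reliability = 3872.3 / 4203.4 = 0.921.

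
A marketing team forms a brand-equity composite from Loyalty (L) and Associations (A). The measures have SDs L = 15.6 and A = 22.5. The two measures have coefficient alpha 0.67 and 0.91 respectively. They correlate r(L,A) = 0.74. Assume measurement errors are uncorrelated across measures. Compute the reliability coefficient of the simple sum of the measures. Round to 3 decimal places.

0.901

Var(L+A) = 15.6² + 22.5² + 2·[15.6·22.5·0.74] = 749.61 + 519.48 = 1269.09.
With uncorrelated errors the cross-covariances are all true-score covariance, so they carry over unchanged; only the diagonal terms shrink to ρᵢσᵢ².
True-score variance = [15.6²·0.67 + 22.5²·0.91] + 519.48 = 623.739 + 519.48 = 1143.22.
Reliability = 1143.22 / 1269.09 = 0.901.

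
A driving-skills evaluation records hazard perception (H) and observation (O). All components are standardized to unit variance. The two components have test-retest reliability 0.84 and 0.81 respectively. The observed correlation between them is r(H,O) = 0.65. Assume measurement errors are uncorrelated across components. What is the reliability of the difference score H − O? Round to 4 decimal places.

Var(H−O) = 1 + 1 − 2·0.65 = 2 − 1.3 = 0.7.
With uncorrelated errors the cross-covariances are all true-score covariance, so they carry over unchanged; only the diagonal terms shrink to ρᵢσᵢ².
True-score variance = [0.84 + 0.81] − 1.3 = 1.65 − 1.3 = 0.35.
Reliability = 0.35 / 0.7 = 0.5000.

0.5000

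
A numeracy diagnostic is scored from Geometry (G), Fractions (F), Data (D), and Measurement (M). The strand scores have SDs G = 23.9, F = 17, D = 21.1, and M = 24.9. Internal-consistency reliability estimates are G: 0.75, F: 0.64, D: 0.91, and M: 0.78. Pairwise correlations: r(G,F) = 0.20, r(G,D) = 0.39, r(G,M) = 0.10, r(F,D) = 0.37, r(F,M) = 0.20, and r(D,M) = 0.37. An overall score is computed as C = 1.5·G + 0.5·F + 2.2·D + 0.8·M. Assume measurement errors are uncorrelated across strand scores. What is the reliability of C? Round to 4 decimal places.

0.9035

Var(C) = 1.5²·23.9² + 0.5²·17² + 2.2²·21.1² + 0.8²·24.9² + 2·[0.75·23.9·17·0.20 + 3.3·23.9·21.1·0.39 + 1.2·23.9·24.9·0.10 + 1.1·17·21.1·0.37 + 0.4·17·24.9·0.20 + 1.76·21.1·24.9·0.37] = 3909.1 + 2606.74 = 6515.83.
Because errors are independent across components, Cov(Tᵢ,Tⱼ) = Cov(Xᵢ,Xⱼ); the off-diagonal part of the true-score variance is the same as above.
True-score variance = [1.5²·23.9²·0.75 + 0.5²·17²·0.64 + 2.2²·21.1²·0.91 + 0.8²·24.9²·0.78] + 2606.74 = 3280.55 + 2606.74 = 5887.29.
Reliability = 5887.29 / 6515.83 = 0.9035.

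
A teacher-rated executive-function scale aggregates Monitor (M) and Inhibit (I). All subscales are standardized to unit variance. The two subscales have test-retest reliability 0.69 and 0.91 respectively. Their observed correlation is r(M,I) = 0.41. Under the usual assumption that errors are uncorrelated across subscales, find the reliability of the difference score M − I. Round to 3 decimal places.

0.661

Var(M−I) = 1 + 1 − 2·0.41 = 2 − 0.82 = 1.18.
Under uncorrelated errors the observed covariances equal the true-score covariances, so only the own-variance terms attenuate.
True-score variance = [0.69 + 0.91] − 0.82 = 1.6 − 0.82 = 0.78.
Reliability = 0.78 / 1.18 = 0.661.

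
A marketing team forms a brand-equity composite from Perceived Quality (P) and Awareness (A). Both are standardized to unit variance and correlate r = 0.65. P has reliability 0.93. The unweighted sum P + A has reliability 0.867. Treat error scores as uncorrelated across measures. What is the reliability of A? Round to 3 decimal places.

0.631

Var(P+A) = 2 + 2·0.65 = 3.300.
True-score variance = ρ_P + ρ_A + 2·0.65, so 0.867 = (0.93 + ρ_A + 1.30) / 3.300.
ρ_A = 0.867·3.300 − 0.93 − 1.30 = 0.631.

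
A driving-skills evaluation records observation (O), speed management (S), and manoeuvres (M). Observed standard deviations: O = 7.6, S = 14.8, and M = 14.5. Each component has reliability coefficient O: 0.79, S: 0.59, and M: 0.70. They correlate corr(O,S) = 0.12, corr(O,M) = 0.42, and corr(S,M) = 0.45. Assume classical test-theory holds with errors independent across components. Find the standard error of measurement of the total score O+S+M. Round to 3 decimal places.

Var(total) = 487.05 + 312.703 = 799.753.
True-score variance = 322.039 + 312.703 = 634.742, so reliability = 0.7937.
Error variance = 799.753 − 634.742 = 165.011; SEM = √165.011 = 12.846.

12.846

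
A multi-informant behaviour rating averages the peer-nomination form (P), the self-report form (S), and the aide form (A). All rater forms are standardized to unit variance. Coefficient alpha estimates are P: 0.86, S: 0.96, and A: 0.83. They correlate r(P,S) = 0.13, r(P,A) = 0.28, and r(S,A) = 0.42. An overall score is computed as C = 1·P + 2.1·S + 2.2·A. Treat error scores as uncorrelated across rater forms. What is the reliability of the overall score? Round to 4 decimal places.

Var(C) = 1 + 2.1² + 2.2² + 2·[2.1·0.13 + 2.2·0.28 + 4.62·0.42] = 10.25 + 5.6588 = 15.9088.
Because errors are independent across components, Cov(Tᵢ,Tⱼ) = Cov(Xᵢ,Xⱼ); the off-diagonal part of the true-score variance is the same as above.
True-score variance = [0.86 + 2.1²·0.96 + 2.2²·0.83] + 5.6588 = 9.1108 + 5.6588 = 14.7696.
Reliability = 14.7696 / 15.9088 = 0.9284.

0.9284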